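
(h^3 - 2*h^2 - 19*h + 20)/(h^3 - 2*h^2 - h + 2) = (h^2 - h - 20)/(h^2 - h - 2)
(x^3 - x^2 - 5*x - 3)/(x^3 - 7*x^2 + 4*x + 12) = (x^2 - 2*x - 3)/(x^2 - 8*x + 12)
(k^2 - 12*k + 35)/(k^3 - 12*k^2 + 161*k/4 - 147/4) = 4*(k - 5)/(4*k^2 - 20*k + 21)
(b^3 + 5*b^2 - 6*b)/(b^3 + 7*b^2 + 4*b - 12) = b/(b + 2)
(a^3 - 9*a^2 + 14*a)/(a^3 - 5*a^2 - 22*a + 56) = a/(a + 4)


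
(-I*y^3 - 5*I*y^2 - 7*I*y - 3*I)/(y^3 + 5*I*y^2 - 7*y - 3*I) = I*(-y^3 - 5*y^2 - 7*y - 3)/(y^3 + 5*I*y^2 - 7*y - 3*I)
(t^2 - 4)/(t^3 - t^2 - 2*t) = (t + 2)/(t*(t + 1))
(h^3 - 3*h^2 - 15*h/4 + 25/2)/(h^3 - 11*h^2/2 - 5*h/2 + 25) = (h - 5/2)/(h - 5)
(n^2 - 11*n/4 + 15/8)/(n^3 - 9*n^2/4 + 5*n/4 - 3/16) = 2*(4*n - 5)/(8*n^2 - 6*n + 1)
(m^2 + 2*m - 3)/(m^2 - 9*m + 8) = (m + 3)/(m - 8)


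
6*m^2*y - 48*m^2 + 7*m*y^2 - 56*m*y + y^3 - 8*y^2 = (m + y)*(6*m + y)*(y - 8)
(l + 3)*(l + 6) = l^2 + 9*l + 18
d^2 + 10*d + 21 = (d + 3)*(d + 7)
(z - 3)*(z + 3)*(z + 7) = z^3 + 7*z^2 - 9*z - 63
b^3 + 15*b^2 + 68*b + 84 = (b + 2)*(b + 6)*(b + 7)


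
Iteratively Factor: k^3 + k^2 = (k)*(k^2 + k) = k^2*(k + 1)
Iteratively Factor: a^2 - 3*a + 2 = (a - 1)*(a - 2)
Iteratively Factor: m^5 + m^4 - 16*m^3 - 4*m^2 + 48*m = (m - 3)*(m^4 + 4*m^3 - 4*m^2 - 16*m) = (m - 3)*(m - 2)*(m^3 + 6*m^2 + 8*m) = (m - 3)*(m - 2)*(m + 2)*(m^2 + 4*m) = (m - 3)*(m - 2)*(m + 2)*(m + 4)*(m)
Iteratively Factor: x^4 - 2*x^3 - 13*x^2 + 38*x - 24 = (x - 1)*(x^3 - x^2 - 14*x + 24) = (x - 3)*(x - 1)*(x^2 + 2*x - 8) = (x - 3)*(x - 1)*(x + 4)*(x - 2)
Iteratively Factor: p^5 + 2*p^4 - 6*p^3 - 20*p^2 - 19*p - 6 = (p + 2)*(p^4 - 6*p^2 - 8*p - 3) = (p + 1)*(p + 2)*(p^3 - p^2 - 5*p - 3) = (p + 1)^2*(p + 2)*(p^2 - 2*p - 3) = (p + 1)^3*(p + 2)*(p - 3)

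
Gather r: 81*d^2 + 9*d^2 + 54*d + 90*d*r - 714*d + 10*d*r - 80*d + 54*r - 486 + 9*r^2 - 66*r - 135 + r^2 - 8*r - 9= 90*d^2 - 740*d + 10*r^2 + r*(100*d - 20) - 630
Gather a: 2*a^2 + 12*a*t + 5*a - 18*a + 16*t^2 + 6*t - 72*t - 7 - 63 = 2*a^2 + a*(12*t - 13) + 16*t^2 - 66*t - 70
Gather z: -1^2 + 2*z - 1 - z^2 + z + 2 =-z^2 + 3*z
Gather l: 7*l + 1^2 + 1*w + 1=7*l + w + 2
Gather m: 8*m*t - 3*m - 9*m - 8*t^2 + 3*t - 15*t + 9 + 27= m*(8*t - 12) - 8*t^2 - 12*t + 36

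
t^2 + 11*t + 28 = (t + 4)*(t + 7)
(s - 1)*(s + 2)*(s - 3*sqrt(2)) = s^3 - 3*sqrt(2)*s^2 + s^2 - 3*sqrt(2)*s - 2*s + 6*sqrt(2)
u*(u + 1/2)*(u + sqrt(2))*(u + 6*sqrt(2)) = u^4 + u^3/2 + 7*sqrt(2)*u^3 + 7*sqrt(2)*u^2/2 + 12*u^2 + 6*u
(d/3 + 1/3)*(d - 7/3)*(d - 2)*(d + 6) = d^4/3 + 8*d^3/9 - 59*d^2/9 + 20*d/9 + 28/3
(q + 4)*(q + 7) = q^2 + 11*q + 28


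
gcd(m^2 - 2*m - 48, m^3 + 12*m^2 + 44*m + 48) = m + 6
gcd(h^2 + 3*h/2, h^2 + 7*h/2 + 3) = h + 3/2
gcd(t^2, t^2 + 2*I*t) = t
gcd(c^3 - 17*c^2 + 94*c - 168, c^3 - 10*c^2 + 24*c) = c^2 - 10*c + 24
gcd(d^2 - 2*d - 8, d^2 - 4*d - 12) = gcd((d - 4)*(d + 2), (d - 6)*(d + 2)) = d + 2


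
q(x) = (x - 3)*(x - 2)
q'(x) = 2*x - 5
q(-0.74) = 10.25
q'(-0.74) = -6.48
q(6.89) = 19.02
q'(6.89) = 8.78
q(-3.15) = 31.67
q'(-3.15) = -11.30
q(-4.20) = 44.64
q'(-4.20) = -13.40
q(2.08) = -0.07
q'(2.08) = -0.84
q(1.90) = 0.11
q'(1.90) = -1.20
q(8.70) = 38.19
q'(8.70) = 12.40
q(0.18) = 5.13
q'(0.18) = -4.64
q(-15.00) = 306.00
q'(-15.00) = -35.00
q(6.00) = 12.00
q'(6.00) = 7.00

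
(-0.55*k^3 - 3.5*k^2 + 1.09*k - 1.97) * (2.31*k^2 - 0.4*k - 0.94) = -1.2705*k^5 - 7.865*k^4 + 4.4349*k^3 - 1.6967*k^2 - 0.2366*k + 1.8518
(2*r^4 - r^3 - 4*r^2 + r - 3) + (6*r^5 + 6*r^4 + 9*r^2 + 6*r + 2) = 6*r^5 + 8*r^4 - r^3 + 5*r^2 + 7*r - 1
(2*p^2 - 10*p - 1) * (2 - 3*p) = -6*p^3 + 34*p^2 - 17*p - 2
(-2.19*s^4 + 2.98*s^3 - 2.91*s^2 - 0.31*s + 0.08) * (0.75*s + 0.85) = -1.6425*s^5 + 0.3735*s^4 + 0.3505*s^3 - 2.706*s^2 - 0.2035*s + 0.068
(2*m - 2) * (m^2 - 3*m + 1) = 2*m^3 - 8*m^2 + 8*m - 2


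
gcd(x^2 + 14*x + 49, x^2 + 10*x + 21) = x + 7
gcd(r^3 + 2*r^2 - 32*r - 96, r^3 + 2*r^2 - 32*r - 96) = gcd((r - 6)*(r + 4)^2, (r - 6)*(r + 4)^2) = r^3 + 2*r^2 - 32*r - 96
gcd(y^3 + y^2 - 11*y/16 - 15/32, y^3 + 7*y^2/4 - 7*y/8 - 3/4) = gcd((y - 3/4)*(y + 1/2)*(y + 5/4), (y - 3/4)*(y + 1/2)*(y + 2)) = y^2 - y/4 - 3/8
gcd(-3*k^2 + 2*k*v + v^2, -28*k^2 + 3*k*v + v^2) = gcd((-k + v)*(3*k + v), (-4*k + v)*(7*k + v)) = 1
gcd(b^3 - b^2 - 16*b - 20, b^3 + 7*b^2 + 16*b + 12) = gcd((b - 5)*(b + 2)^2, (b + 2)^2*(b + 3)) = b^2 + 4*b + 4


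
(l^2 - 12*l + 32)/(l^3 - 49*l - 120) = (l - 4)/(l^2 + 8*l + 15)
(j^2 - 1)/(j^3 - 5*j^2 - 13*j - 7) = (j - 1)/(j^2 - 6*j - 7)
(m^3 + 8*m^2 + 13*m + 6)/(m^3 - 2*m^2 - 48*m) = (m^2 + 2*m + 1)/(m*(m - 8))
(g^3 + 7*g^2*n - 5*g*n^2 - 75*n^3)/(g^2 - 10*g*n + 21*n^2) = (g^2 + 10*g*n + 25*n^2)/(g - 7*n)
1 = 1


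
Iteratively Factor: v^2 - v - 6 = (v + 2)*(v - 3)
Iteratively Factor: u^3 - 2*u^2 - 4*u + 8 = (u + 2)*(u^2 - 4*u + 4) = (u - 2)*(u + 2)*(u - 2)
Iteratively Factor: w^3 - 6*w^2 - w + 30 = (w - 5)*(w^2 - w - 6) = (w - 5)*(w + 2)*(w - 3)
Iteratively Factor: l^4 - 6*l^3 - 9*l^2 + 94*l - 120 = (l - 3)*(l^3 - 3*l^2 - 18*l + 40) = (l - 3)*(l - 2)*(l^2 - l - 20) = (l - 3)*(l - 2)*(l + 4)*(l - 5)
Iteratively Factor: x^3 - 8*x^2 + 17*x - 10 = (x - 5)*(x^2 - 3*x + 2) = (x - 5)*(x - 2)*(x - 1)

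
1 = 1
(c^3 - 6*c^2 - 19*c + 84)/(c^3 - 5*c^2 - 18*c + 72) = (c - 7)/(c - 6)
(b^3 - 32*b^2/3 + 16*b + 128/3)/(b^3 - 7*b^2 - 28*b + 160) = (b + 4/3)/(b + 5)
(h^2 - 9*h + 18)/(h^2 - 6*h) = (h - 3)/h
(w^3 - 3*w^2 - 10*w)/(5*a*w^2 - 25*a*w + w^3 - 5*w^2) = (w + 2)/(5*a + w)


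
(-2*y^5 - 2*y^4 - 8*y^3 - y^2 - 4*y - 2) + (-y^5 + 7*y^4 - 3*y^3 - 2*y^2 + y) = -3*y^5 + 5*y^4 - 11*y^3 - 3*y^2 - 3*y - 2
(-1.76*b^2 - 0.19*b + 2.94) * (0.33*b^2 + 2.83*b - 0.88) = -0.5808*b^4 - 5.0435*b^3 + 1.9813*b^2 + 8.4874*b - 2.5872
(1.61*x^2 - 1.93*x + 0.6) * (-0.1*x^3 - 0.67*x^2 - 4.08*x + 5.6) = -0.161*x^5 - 0.8857*x^4 - 5.3357*x^3 + 16.4884*x^2 - 13.256*x + 3.36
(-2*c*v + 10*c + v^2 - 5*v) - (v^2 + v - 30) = -2*c*v + 10*c - 6*v + 30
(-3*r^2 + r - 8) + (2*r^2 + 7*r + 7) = -r^2 + 8*r - 1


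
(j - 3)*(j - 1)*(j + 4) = j^3 - 13*j + 12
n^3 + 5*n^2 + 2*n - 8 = (n - 1)*(n + 2)*(n + 4)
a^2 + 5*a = a*(a + 5)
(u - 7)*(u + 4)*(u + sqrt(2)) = u^3 - 3*u^2 + sqrt(2)*u^2 - 28*u - 3*sqrt(2)*u - 28*sqrt(2)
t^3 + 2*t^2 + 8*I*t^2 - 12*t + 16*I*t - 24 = (t + 2)*(t + 2*I)*(t + 6*I)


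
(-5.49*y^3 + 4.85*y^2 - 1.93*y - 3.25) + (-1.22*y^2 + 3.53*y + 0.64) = -5.49*y^3 + 3.63*y^2 + 1.6*y - 2.61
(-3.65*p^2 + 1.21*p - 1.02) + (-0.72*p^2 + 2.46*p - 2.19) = -4.37*p^2 + 3.67*p - 3.21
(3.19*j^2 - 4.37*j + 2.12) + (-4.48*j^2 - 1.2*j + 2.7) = -1.29*j^2 - 5.57*j + 4.82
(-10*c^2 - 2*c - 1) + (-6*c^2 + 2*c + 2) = 1 - 16*c^2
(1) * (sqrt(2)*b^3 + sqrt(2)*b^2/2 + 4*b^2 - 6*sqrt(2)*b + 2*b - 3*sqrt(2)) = sqrt(2)*b^3 + sqrt(2)*b^2/2 + 4*b^2 - 6*sqrt(2)*b + 2*b - 3*sqrt(2)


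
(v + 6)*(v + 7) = v^2 + 13*v + 42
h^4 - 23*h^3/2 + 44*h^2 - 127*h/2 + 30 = (h - 5)*(h - 4)*(h - 3/2)*(h - 1)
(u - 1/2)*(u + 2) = u^2 + 3*u/2 - 1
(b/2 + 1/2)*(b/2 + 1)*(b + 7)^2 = b^4/4 + 17*b^3/4 + 93*b^2/4 + 175*b/4 + 49/2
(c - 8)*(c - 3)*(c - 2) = c^3 - 13*c^2 + 46*c - 48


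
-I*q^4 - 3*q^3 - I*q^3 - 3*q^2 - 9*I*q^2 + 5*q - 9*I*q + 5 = (q + 1)*(q - 5*I)*(q + I)*(-I*q + 1)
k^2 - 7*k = k*(k - 7)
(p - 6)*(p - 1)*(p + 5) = p^3 - 2*p^2 - 29*p + 30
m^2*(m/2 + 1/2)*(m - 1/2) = m^4/2 + m^3/4 - m^2/4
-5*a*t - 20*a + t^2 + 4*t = (-5*a + t)*(t + 4)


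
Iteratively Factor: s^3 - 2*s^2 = (s)*(s^2 - 2*s) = s^2*(s - 2)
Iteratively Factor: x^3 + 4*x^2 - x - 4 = (x + 1)*(x^2 + 3*x - 4) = (x - 1)*(x + 1)*(x + 4)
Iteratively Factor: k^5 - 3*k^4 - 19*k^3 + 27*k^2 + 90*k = (k + 3)*(k^4 - 6*k^3 - k^2 + 30*k) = (k - 5)*(k + 3)*(k^3 - k^2 - 6*k) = (k - 5)*(k - 3)*(k + 3)*(k^2 + 2*k) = (k - 5)*(k - 3)*(k + 2)*(k + 3)*(k)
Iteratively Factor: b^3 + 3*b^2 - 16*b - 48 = (b - 4)*(b^2 + 7*b + 12) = (b - 4)*(b + 3)*(b + 4)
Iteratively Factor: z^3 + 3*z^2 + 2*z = (z + 1)*(z^2 + 2*z) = z*(z + 1)*(z + 2)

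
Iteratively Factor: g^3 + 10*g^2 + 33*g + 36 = (g + 3)*(g^2 + 7*g + 12) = (g + 3)*(g + 4)*(g + 3)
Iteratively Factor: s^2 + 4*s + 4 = (s + 2)*(s + 2)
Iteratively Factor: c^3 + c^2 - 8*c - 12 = (c + 2)*(c^2 - c - 6) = (c - 3)*(c + 2)*(c + 2)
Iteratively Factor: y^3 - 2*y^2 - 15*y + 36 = (y + 4)*(y^2 - 6*y + 9) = (y - 3)*(y + 4)*(y - 3)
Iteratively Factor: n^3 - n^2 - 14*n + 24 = (n - 3)*(n^2 + 2*n - 8) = (n - 3)*(n + 4)*(n - 2)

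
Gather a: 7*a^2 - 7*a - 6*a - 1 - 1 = 7*a^2 - 13*a - 2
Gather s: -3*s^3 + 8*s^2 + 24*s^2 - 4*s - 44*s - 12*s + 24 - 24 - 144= -3*s^3 + 32*s^2 - 60*s - 144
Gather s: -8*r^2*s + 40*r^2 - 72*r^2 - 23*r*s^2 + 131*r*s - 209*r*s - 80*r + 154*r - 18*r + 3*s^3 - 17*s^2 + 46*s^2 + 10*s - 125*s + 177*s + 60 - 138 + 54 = -32*r^2 + 56*r + 3*s^3 + s^2*(29 - 23*r) + s*(-8*r^2 - 78*r + 62) - 24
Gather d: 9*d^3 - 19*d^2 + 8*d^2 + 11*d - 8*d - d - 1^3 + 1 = 9*d^3 - 11*d^2 + 2*d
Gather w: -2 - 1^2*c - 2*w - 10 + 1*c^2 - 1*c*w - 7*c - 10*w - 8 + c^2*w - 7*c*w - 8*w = c^2 - 8*c + w*(c^2 - 8*c - 20) - 20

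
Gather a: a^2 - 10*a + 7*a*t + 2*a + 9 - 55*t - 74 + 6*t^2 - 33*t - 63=a^2 + a*(7*t - 8) + 6*t^2 - 88*t - 128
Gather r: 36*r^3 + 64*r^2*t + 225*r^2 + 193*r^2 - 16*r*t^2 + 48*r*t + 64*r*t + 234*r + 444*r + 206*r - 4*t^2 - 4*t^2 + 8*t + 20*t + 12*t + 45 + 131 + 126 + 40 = 36*r^3 + r^2*(64*t + 418) + r*(-16*t^2 + 112*t + 884) - 8*t^2 + 40*t + 342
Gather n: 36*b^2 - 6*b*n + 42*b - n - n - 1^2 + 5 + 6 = 36*b^2 + 42*b + n*(-6*b - 2) + 10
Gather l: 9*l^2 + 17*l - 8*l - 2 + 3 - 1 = 9*l^2 + 9*l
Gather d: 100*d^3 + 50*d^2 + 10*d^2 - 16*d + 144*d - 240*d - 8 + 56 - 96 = 100*d^3 + 60*d^2 - 112*d - 48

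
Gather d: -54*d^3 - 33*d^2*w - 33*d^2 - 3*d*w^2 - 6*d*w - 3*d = -54*d^3 + d^2*(-33*w - 33) + d*(-3*w^2 - 6*w - 3)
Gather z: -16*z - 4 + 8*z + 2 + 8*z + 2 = 0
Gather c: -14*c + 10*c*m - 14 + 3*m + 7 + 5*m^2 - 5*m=c*(10*m - 14) + 5*m^2 - 2*m - 7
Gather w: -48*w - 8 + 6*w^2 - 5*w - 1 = 6*w^2 - 53*w - 9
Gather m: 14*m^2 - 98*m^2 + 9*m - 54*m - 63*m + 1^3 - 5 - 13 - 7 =-84*m^2 - 108*m - 24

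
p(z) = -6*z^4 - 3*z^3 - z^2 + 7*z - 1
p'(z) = -24*z^3 - 9*z^2 - 2*z + 7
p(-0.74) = -7.31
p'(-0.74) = 13.28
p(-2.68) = -278.72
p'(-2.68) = 409.69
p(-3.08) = -484.34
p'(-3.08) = 629.02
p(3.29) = -798.59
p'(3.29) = -951.67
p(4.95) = -3956.95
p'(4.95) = -3134.32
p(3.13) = -656.76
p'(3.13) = -823.38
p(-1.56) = -38.50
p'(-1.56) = 79.33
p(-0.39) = -3.84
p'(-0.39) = 7.83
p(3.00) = -556.00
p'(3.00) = -728.00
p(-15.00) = -293956.00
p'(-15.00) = 79012.00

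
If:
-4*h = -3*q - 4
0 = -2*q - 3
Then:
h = -1/8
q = -3/2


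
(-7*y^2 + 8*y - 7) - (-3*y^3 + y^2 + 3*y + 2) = 3*y^3 - 8*y^2 + 5*y - 9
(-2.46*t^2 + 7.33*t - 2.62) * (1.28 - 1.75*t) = 4.305*t^3 - 15.9763*t^2 + 13.9674*t - 3.3536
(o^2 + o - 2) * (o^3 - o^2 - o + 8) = o^5 - 4*o^3 + 9*o^2 + 10*o - 16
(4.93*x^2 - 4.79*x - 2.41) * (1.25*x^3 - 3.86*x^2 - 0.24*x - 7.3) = 6.1625*x^5 - 25.0173*x^4 + 14.2937*x^3 - 25.5368*x^2 + 35.5454*x + 17.593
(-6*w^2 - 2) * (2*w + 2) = -12*w^3 - 12*w^2 - 4*w - 4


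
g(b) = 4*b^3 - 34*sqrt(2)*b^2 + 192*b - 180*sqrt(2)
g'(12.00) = 766.00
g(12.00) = 2037.45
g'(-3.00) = 588.50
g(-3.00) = -1371.31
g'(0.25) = 168.71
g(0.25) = -209.50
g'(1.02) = 106.39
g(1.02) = -104.50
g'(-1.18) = 322.19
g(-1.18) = -554.64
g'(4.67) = 4.61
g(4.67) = 0.83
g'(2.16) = 40.27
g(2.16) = -23.86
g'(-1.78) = 401.20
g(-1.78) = -771.22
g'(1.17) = 95.91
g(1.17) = -89.33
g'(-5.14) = 1003.33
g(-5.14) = -3054.97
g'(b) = 12*b^2 - 68*sqrt(2)*b + 192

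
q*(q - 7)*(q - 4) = q^3 - 11*q^2 + 28*q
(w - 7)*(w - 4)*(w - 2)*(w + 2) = w^4 - 11*w^3 + 24*w^2 + 44*w - 112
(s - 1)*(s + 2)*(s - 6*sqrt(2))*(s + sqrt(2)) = s^4 - 5*sqrt(2)*s^3 + s^3 - 14*s^2 - 5*sqrt(2)*s^2 - 12*s + 10*sqrt(2)*s + 24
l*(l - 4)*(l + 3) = l^3 - l^2 - 12*l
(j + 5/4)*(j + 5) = j^2 + 25*j/4 + 25/4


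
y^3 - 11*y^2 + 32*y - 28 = (y - 7)*(y - 2)^2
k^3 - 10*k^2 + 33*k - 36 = (k - 4)*(k - 3)^2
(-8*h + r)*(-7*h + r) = 56*h^2 - 15*h*r + r^2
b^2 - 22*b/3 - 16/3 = (b - 8)*(b + 2/3)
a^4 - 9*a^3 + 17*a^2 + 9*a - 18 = (a - 6)*(a - 3)*(a - 1)*(a + 1)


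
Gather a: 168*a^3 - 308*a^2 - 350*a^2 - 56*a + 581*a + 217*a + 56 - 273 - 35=168*a^3 - 658*a^2 + 742*a - 252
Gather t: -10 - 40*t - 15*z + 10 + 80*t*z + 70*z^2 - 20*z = t*(80*z - 40) + 70*z^2 - 35*z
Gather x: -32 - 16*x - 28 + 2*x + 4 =-14*x - 56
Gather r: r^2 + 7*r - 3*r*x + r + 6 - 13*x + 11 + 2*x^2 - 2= r^2 + r*(8 - 3*x) + 2*x^2 - 13*x + 15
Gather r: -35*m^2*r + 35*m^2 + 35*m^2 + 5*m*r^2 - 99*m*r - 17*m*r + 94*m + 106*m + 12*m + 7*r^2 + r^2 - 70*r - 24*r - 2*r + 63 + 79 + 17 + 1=70*m^2 + 212*m + r^2*(5*m + 8) + r*(-35*m^2 - 116*m - 96) + 160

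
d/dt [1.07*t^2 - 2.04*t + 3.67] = 2.14*t - 2.04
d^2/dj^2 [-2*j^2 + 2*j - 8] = -4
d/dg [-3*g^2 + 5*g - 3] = 5 - 6*g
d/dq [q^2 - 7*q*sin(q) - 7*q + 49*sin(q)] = -7*q*cos(q) + 2*q - 7*sin(q) + 49*cos(q) - 7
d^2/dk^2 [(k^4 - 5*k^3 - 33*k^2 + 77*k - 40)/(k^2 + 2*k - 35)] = 2*(k^6 + 6*k^5 - 93*k^4 - 612*k^3 + 4815*k^2 - 10530*k - 36595)/(k^6 + 6*k^5 - 93*k^4 - 412*k^3 + 3255*k^2 + 7350*k - 42875)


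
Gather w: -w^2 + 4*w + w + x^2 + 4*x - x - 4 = -w^2 + 5*w + x^2 + 3*x - 4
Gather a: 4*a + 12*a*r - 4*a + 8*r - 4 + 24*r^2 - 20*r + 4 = 12*a*r + 24*r^2 - 12*r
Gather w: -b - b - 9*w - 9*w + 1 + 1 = -2*b - 18*w + 2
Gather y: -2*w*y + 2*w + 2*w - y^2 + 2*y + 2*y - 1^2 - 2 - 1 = 4*w - y^2 + y*(4 - 2*w) - 4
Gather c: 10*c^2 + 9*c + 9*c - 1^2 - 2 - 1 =10*c^2 + 18*c - 4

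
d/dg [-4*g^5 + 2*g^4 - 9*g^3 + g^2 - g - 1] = -20*g^4 + 8*g^3 - 27*g^2 + 2*g - 1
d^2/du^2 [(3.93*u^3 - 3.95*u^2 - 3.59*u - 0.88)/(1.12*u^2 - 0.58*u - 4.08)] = (-7.105427357601e-15*u^4 + 24.422728*u^3 - 59.12304*u^2 + 297.522816*u - 123.150368)/(1.404928*u^6 - 2.182656*u^5 - 14.223552*u^4 + 15.707096*u^3 + 51.814368*u^2 - 28.964736*u - 67.917312)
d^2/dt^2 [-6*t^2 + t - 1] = -12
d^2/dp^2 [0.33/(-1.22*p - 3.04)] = -0.982344/(1.22*p + 3.04)^3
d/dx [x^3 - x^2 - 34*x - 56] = 3*x^2 - 2*x - 34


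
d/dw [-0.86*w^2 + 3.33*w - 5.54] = 3.33 - 1.72*w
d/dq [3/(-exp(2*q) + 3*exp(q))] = 3*(2*exp(q) - 3)*exp(-q)/(exp(q) - 3)^2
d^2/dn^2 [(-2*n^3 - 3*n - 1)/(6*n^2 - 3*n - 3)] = 12*n*(-n^2 - n - 1)/(8*n^6 - 12*n^5 - 6*n^4 + 11*n^3 + 3*n^2 - 3*n - 1)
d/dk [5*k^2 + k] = 10*k + 1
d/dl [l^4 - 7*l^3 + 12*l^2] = l*(4*l^2 - 21*l + 24)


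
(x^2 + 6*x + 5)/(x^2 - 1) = (x + 5)/(x - 1)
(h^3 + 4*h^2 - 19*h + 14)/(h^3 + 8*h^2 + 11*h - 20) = (h^2 + 5*h - 14)/(h^2 + 9*h + 20)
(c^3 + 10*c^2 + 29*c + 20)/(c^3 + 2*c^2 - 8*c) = (c^2 + 6*c + 5)/(c*(c - 2))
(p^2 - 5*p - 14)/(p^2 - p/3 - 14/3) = 3*(p - 7)/(3*p - 7)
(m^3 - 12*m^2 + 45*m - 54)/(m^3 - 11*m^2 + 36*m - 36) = (m - 3)/(m - 2)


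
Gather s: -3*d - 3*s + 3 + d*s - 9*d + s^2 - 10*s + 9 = -12*d + s^2 + s*(d - 13) + 12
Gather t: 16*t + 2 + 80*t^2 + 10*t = 80*t^2 + 26*t + 2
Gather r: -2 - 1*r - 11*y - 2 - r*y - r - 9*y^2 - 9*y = r*(-y - 2) - 9*y^2 - 20*y - 4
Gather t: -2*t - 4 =-2*t - 4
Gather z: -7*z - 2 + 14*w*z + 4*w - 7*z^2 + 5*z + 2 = 4*w - 7*z^2 + z*(14*w - 2)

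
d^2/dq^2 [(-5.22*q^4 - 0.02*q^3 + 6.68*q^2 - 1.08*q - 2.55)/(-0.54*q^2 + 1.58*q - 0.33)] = (3.044304*q^6 - 26.722224*q^5 + 83.768472*q^4 - 54.223496*q^3 + 18.362664*q^2 - 14.195628*q + 11.49414)/(0.157464*q^6 - 1.382184*q^5 + 4.332852*q^4 - 5.633648*q^3 + 2.647854*q^2 - 0.516186*q + 0.035937)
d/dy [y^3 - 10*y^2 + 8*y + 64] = 3*y^2 - 20*y + 8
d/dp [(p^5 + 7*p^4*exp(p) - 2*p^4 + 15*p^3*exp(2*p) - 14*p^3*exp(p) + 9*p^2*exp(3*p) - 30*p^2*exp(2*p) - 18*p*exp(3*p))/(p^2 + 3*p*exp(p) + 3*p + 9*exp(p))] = (4*p^4*exp(p) + 3*p^4 + 6*p^3*exp(2*p) + 12*p^3*exp(p) + 8*p^3 + 9*p^2*exp(2*p) + 4*p^2*exp(p) - 18*p^2 - 18*p*exp(2*p) - 48*p*exp(p) - 18*exp(2*p))/(p^2 + 6*p + 9)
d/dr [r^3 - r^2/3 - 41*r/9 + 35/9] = 3*r^2 - 2*r/3 - 41/9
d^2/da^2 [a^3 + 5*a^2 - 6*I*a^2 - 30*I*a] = 6*a + 10 - 12*I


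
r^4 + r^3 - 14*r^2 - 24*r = r*(r - 4)*(r + 2)*(r + 3)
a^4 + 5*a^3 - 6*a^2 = a^2*(a - 1)*(a + 6)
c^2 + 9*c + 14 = (c + 2)*(c + 7)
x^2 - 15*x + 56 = (x - 8)*(x - 7)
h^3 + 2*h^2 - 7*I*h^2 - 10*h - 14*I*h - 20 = (h + 2)*(h - 5*I)*(h - 2*I)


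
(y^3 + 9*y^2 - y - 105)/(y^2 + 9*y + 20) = (y^2 + 4*y - 21)/(y + 4)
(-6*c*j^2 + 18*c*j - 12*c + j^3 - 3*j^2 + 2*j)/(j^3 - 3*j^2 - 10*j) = (6*c*j^2 - 18*c*j + 12*c - j^3 + 3*j^2 - 2*j)/(j*(-j^2 + 3*j + 10))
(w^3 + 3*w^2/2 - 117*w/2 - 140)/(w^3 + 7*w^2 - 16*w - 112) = (w^2 - 11*w/2 - 20)/(w^2 - 16)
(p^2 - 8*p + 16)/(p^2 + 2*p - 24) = (p - 4)/(p + 6)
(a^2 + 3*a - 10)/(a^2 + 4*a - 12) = (a + 5)/(a + 6)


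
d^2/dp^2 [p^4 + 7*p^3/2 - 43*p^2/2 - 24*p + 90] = 12*p^2 + 21*p - 43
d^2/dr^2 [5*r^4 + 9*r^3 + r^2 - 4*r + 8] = 60*r^2 + 54*r + 2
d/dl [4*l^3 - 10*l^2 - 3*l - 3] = 12*l^2 - 20*l - 3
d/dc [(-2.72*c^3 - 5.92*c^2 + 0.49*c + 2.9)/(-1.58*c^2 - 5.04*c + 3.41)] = (4.2976*c^4 + 27.4176*c^3 + 2.7854*c^2 - 31.2104*c + 16.2869)/(2.4964*c^4 + 15.9264*c^3 + 14.626*c^2 - 34.3728*c + 11.6281)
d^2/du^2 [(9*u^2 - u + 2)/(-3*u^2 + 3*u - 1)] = 18*(-8*u^3 + 3*u^2 + 5*u - 2)/(27*u^6 - 81*u^5 + 108*u^4 - 81*u^3 + 36*u^2 - 9*u + 1)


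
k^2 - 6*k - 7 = (k - 7)*(k + 1)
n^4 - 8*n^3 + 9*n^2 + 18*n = n*(n - 6)*(n - 3)*(n + 1)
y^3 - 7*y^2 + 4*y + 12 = (y - 6)*(y - 2)*(y + 1)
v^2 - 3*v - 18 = (v - 6)*(v + 3)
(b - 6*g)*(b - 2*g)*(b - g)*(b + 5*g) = b^4 - 4*b^3*g - 25*b^2*g^2 + 88*b*g^3 - 60*g^4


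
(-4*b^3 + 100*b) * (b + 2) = -4*b^4 - 8*b^3 + 100*b^2 + 200*b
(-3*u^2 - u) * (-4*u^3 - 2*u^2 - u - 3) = 12*u^5 + 10*u^4 + 5*u^3 + 10*u^2 + 3*u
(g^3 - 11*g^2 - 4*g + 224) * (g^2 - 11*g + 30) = g^5 - 22*g^4 + 147*g^3 - 62*g^2 - 2584*g + 6720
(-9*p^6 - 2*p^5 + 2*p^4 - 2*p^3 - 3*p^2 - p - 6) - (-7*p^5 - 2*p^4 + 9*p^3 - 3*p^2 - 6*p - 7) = -9*p^6 + 5*p^5 + 4*p^4 - 11*p^3 + 5*p + 1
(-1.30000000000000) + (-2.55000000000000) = -3.85000000000000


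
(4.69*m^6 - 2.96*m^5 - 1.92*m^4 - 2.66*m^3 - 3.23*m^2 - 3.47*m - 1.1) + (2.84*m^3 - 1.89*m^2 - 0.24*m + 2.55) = 4.69*m^6 - 2.96*m^5 - 1.92*m^4 + 0.18*m^3 - 5.12*m^2 - 3.71*m + 1.45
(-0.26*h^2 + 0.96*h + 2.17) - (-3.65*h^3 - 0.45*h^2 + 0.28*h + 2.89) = 3.65*h^3 + 0.19*h^2 + 0.68*h - 0.72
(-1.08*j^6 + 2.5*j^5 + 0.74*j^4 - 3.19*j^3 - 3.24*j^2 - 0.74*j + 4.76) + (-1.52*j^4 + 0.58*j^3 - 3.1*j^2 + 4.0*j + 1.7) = -1.08*j^6 + 2.5*j^5 - 0.78*j^4 - 2.61*j^3 - 6.34*j^2 + 3.26*j + 6.46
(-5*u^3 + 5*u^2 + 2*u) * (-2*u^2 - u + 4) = 10*u^5 - 5*u^4 - 29*u^3 + 18*u^2 + 8*u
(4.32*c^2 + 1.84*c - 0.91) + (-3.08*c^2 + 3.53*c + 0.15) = 1.24*c^2 + 5.37*c - 0.76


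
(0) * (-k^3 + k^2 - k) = 0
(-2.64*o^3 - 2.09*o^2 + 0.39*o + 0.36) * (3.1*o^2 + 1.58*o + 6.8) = -8.184*o^5 - 10.6502*o^4 - 20.0452*o^3 - 12.4798*o^2 + 3.2208*o + 2.448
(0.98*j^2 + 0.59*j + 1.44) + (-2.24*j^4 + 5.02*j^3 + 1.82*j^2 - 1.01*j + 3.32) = -2.24*j^4 + 5.02*j^3 + 2.8*j^2 - 0.42*j + 4.76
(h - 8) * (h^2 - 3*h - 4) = h^3 - 11*h^2 + 20*h + 32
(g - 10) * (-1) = 10 - g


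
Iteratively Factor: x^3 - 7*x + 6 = (x - 1)*(x^2 + x - 6) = (x - 1)*(x + 3)*(x - 2)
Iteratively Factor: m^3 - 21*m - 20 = (m - 5)*(m^2 + 5*m + 4) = (m - 5)*(m + 1)*(m + 4)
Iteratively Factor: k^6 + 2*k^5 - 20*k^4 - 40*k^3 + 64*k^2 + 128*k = (k + 2)*(k^5 - 20*k^3 + 64*k) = (k + 2)^2*(k^4 - 2*k^3 - 16*k^2 + 32*k) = (k - 4)*(k + 2)^2*(k^3 + 2*k^2 - 8*k) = k*(k - 4)*(k + 2)^2*(k^2 + 2*k - 8) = k*(k - 4)*(k - 2)*(k + 2)^2*(k + 4)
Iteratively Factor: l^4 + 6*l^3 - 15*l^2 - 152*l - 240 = (l + 4)*(l^3 + 2*l^2 - 23*l - 60) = (l + 3)*(l + 4)*(l^2 - l - 20) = (l + 3)*(l + 4)^2*(l - 5)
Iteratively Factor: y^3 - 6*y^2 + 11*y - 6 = (y - 2)*(y^2 - 4*y + 3) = (y - 2)*(y - 1)*(y - 3)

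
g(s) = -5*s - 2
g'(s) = -5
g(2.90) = -16.50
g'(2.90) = -5.00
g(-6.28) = 29.40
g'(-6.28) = -5.00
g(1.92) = -11.60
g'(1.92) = -5.00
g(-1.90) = 7.50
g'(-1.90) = -5.00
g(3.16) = -17.80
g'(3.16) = -5.00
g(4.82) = -26.10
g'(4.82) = -5.00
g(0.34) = -3.70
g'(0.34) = -5.00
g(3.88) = -21.40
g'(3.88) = -5.00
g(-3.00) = 13.00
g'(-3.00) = -5.00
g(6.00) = -32.00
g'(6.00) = -5.00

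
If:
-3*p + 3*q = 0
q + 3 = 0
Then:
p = -3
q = -3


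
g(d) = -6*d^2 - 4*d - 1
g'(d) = -12*d - 4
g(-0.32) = -0.33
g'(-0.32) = -0.16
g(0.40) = -3.56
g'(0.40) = -8.80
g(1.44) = -19.20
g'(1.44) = -21.28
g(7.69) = -386.58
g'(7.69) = -96.28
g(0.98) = -10.68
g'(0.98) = -15.76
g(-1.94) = -15.82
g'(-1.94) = 19.28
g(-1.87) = -14.50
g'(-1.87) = 18.44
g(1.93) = -31.07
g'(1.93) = -27.16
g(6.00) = -241.00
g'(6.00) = -76.00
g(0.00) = -1.00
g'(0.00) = -4.00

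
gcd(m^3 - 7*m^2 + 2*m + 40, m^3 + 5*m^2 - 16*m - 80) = m - 4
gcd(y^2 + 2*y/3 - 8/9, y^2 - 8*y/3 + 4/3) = y - 2/3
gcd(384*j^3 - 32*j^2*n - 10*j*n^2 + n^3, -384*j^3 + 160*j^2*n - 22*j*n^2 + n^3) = 64*j^2 - 16*j*n + n^2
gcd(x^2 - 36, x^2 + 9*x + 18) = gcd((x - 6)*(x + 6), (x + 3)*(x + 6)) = x + 6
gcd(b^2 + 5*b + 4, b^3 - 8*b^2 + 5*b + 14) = b + 1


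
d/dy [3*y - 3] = 3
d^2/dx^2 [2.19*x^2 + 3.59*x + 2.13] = 4.38000000000000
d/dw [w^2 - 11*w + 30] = 2*w - 11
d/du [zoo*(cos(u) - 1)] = zoo*sin(u)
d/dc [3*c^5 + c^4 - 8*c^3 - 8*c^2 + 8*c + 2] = 15*c^4 + 4*c^3 - 24*c^2 - 16*c + 8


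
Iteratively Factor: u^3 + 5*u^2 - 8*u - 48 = (u + 4)*(u^2 + u - 12) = (u + 4)^2*(u - 3)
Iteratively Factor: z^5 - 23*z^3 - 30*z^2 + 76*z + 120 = (z + 2)*(z^4 - 2*z^3 - 19*z^2 + 8*z + 60) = (z - 2)*(z + 2)*(z^3 - 19*z - 30) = (z - 2)*(z + 2)^2*(z^2 - 2*z - 15) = (z - 5)*(z - 2)*(z + 2)^2*(z + 3)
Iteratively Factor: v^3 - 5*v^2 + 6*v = (v)*(v^2 - 5*v + 6) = v*(v - 3)*(v - 2)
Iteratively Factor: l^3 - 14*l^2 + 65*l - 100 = (l - 4)*(l^2 - 10*l + 25) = (l - 5)*(l - 4)*(l - 5)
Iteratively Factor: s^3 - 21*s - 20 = (s + 4)*(s^2 - 4*s - 5) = (s + 1)*(s + 4)*(s - 5)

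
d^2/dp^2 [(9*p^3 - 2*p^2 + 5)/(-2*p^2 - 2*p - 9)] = 2*(118*p^3 - 654*p^2 - 2247*p + 232)/(8*p^6 + 24*p^5 + 132*p^4 + 224*p^3 + 594*p^2 + 486*p + 729)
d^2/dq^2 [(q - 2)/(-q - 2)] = 8/(q + 2)^3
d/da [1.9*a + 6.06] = 1.90000000000000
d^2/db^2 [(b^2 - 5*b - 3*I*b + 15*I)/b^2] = (b*(-10 - 6*I) + 90*I)/b^4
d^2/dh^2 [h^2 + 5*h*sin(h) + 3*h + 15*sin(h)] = -5*h*sin(h) - 15*sin(h) + 10*cos(h) + 2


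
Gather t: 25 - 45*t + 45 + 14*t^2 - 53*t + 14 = 14*t^2 - 98*t + 84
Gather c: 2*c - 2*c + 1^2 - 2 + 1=0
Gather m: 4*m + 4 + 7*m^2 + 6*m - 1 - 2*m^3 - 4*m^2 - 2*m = -2*m^3 + 3*m^2 + 8*m + 3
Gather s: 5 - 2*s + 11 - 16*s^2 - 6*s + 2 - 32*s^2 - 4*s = -48*s^2 - 12*s + 18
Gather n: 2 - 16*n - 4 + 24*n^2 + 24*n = 24*n^2 + 8*n - 2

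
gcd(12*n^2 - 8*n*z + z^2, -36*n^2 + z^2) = -6*n + z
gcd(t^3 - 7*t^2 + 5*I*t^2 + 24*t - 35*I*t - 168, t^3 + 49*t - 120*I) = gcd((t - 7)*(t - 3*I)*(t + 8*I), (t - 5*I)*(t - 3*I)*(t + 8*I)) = t^2 + 5*I*t + 24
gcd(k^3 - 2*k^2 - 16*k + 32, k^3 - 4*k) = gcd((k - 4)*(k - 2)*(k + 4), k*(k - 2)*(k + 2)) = k - 2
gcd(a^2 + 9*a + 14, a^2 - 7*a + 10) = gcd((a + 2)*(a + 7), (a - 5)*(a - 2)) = 1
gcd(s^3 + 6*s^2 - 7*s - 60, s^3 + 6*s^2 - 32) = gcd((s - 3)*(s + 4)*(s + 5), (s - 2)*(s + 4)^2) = s + 4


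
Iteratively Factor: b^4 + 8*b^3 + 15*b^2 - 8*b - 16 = (b - 1)*(b^3 + 9*b^2 + 24*b + 16) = (b - 1)*(b + 1)*(b^2 + 8*b + 16) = (b - 1)*(b + 1)*(b + 4)*(b + 4)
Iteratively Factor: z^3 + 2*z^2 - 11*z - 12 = (z + 4)*(z^2 - 2*z - 3) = (z + 1)*(z + 4)*(z - 3)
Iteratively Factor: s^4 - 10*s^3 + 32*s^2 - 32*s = (s - 4)*(s^3 - 6*s^2 + 8*s) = s*(s - 4)*(s^2 - 6*s + 8) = s*(s - 4)*(s - 2)*(s - 4)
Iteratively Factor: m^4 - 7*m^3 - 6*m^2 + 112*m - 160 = (m - 4)*(m^3 - 3*m^2 - 18*m + 40) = (m - 5)*(m - 4)*(m^2 + 2*m - 8) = (m - 5)*(m - 4)*(m + 4)*(m - 2)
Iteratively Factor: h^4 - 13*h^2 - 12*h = (h + 1)*(h^3 - h^2 - 12*h) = h*(h + 1)*(h^2 - h - 12) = h*(h + 1)*(h + 3)*(h - 4)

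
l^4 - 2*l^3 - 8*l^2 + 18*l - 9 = (l - 3)*(l - 1)^2*(l + 3)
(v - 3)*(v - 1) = v^2 - 4*v + 3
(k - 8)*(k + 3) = k^2 - 5*k - 24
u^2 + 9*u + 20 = (u + 4)*(u + 5)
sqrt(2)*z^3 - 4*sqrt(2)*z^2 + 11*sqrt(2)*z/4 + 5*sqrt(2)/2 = (z - 5/2)*(z - 2)*(sqrt(2)*z + sqrt(2)/2)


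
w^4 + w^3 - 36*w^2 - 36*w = w*(w - 6)*(w + 1)*(w + 6)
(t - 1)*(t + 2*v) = t^2 + 2*t*v - t - 2*v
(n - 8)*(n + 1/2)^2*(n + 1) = n^4 - 6*n^3 - 59*n^2/4 - 39*n/4 - 2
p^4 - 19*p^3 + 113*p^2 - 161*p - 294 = (p - 7)^2*(p - 6)*(p + 1)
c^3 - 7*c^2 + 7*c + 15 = (c - 5)*(c - 3)*(c + 1)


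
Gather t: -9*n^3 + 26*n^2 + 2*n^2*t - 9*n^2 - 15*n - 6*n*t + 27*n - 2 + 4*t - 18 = -9*n^3 + 17*n^2 + 12*n + t*(2*n^2 - 6*n + 4) - 20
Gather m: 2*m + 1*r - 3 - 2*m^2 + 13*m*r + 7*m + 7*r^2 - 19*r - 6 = -2*m^2 + m*(13*r + 9) + 7*r^2 - 18*r - 9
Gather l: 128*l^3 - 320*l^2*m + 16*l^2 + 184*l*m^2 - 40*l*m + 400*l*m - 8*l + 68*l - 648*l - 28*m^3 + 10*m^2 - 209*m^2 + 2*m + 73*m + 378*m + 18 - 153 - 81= 128*l^3 + l^2*(16 - 320*m) + l*(184*m^2 + 360*m - 588) - 28*m^3 - 199*m^2 + 453*m - 216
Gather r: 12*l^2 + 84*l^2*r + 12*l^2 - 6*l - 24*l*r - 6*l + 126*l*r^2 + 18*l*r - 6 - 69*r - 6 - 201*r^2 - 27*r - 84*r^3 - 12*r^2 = 24*l^2 - 12*l - 84*r^3 + r^2*(126*l - 213) + r*(84*l^2 - 6*l - 96) - 12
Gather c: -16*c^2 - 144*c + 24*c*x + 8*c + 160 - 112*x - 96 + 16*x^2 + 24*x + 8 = -16*c^2 + c*(24*x - 136) + 16*x^2 - 88*x + 72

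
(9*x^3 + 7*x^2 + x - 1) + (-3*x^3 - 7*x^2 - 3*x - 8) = 6*x^3 - 2*x - 9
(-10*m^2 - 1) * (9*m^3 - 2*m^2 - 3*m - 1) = -90*m^5 + 20*m^4 + 21*m^3 + 12*m^2 + 3*m + 1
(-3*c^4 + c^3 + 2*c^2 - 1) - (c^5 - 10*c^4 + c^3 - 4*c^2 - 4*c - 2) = -c^5 + 7*c^4 + 6*c^2 + 4*c + 1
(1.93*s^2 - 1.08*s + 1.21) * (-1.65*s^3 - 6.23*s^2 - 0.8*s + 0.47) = -3.1845*s^5 - 10.2419*s^4 + 3.1879*s^3 - 5.7672*s^2 - 1.4756*s + 0.5687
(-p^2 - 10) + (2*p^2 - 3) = p^2 - 13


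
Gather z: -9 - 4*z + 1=-4*z - 8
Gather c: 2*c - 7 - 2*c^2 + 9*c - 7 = -2*c^2 + 11*c - 14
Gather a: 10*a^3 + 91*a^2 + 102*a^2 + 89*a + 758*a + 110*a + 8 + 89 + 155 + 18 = 10*a^3 + 193*a^2 + 957*a + 270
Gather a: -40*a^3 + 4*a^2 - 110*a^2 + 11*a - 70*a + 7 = -40*a^3 - 106*a^2 - 59*a + 7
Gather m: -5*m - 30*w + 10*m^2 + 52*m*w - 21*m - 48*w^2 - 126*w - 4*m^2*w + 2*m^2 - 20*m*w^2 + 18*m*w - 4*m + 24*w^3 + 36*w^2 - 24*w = m^2*(12 - 4*w) + m*(-20*w^2 + 70*w - 30) + 24*w^3 - 12*w^2 - 180*w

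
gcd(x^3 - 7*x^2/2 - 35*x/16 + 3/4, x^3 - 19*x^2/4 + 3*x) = x - 4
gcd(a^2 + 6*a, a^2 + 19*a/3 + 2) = a + 6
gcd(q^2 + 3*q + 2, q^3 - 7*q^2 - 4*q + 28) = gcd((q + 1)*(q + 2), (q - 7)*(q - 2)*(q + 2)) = q + 2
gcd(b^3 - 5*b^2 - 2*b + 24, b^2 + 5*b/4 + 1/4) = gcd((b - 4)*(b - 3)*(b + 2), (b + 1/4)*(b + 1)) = 1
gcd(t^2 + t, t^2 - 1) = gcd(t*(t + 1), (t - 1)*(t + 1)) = t + 1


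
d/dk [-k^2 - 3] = -2*k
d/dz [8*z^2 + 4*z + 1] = 16*z + 4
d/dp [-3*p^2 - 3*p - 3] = -6*p - 3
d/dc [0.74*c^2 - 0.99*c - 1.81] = 1.48*c - 0.99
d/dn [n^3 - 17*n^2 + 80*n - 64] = 3*n^2 - 34*n + 80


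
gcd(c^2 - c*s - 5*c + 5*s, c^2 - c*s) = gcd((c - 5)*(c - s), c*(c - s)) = -c + s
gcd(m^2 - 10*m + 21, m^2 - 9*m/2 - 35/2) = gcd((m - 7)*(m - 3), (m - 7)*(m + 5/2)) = m - 7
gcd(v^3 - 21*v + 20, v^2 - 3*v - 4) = v - 4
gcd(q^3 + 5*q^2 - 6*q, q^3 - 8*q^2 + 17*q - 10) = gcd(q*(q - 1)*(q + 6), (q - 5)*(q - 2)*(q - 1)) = q - 1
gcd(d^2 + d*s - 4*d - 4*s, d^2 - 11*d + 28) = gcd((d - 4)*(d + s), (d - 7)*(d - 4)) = d - 4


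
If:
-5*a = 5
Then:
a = -1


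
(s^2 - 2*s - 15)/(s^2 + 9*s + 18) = (s - 5)/(s + 6)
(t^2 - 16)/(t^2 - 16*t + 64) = (t^2 - 16)/(t^2 - 16*t + 64)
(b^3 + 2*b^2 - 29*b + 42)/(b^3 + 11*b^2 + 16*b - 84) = (b - 3)/(b + 6)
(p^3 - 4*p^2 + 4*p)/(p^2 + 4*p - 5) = p*(p^2 - 4*p + 4)/(p^2 + 4*p - 5)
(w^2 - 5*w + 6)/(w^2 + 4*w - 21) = (w - 2)/(w + 7)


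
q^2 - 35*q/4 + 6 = (q - 8)*(q - 3/4)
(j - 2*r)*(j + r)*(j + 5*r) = j^3 + 4*j^2*r - 7*j*r^2 - 10*r^3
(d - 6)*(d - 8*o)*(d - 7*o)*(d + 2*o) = d^4 - 13*d^3*o - 6*d^3 + 26*d^2*o^2 + 78*d^2*o + 112*d*o^3 - 156*d*o^2 - 672*o^3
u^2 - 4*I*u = u*(u - 4*I)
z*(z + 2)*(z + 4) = z^3 + 6*z^2 + 8*z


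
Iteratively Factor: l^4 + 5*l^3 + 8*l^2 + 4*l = (l + 1)*(l^3 + 4*l^2 + 4*l) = (l + 1)*(l + 2)*(l^2 + 2*l) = (l + 1)*(l + 2)^2*(l)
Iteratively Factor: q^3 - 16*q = (q + 4)*(q^2 - 4*q) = (q - 4)*(q + 4)*(q)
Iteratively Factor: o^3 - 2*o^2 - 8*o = (o)*(o^2 - 2*o - 8) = o*(o - 4)*(o + 2)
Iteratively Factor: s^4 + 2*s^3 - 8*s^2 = (s)*(s^3 + 2*s^2 - 8*s) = s^2*(s^2 + 2*s - 8) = s^2*(s + 4)*(s - 2)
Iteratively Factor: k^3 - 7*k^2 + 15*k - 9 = (k - 1)*(k^2 - 6*k + 9) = (k - 3)*(k - 1)*(k - 3)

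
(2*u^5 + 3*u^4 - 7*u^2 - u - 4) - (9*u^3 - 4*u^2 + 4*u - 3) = 2*u^5 + 3*u^4 - 9*u^3 - 3*u^2 - 5*u - 1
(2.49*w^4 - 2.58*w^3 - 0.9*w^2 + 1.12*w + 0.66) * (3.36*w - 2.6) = 8.3664*w^5 - 15.1428*w^4 + 3.684*w^3 + 6.1032*w^2 - 0.6944*w - 1.716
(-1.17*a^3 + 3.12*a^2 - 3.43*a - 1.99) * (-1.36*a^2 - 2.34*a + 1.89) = 1.5912*a^5 - 1.5054*a^4 - 4.8473*a^3 + 16.6294*a^2 - 1.8261*a - 3.7611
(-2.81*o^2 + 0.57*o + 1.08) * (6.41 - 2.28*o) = 6.4068*o^3 - 19.3117*o^2 + 1.1913*o + 6.9228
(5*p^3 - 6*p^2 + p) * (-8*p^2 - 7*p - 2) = -40*p^5 + 13*p^4 + 24*p^3 + 5*p^2 - 2*p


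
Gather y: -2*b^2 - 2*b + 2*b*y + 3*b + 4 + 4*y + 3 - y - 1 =-2*b^2 + b + y*(2*b + 3) + 6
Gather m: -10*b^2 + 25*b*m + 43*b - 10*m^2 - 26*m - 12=-10*b^2 + 43*b - 10*m^2 + m*(25*b - 26) - 12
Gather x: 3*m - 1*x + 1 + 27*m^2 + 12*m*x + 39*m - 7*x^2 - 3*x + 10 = 27*m^2 + 42*m - 7*x^2 + x*(12*m - 4) + 11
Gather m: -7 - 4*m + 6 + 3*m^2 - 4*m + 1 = 3*m^2 - 8*m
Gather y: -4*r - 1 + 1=-4*r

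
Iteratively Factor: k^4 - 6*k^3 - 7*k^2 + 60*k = (k + 3)*(k^3 - 9*k^2 + 20*k) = (k - 5)*(k + 3)*(k^2 - 4*k) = k*(k - 5)*(k + 3)*(k - 4)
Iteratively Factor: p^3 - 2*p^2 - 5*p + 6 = (p + 2)*(p^2 - 4*p + 3) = (p - 3)*(p + 2)*(p - 1)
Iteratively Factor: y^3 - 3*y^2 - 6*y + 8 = (y - 1)*(y^2 - 2*y - 8) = (y - 1)*(y + 2)*(y - 4)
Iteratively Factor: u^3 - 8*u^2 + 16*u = (u - 4)*(u^2 - 4*u) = u*(u - 4)*(u - 4)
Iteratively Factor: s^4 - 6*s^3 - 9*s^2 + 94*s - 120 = (s - 2)*(s^3 - 4*s^2 - 17*s + 60) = (s - 5)*(s - 2)*(s^2 + s - 12) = (s - 5)*(s - 2)*(s + 4)*(s - 3)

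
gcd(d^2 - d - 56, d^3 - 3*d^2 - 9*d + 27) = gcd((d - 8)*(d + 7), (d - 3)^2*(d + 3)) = 1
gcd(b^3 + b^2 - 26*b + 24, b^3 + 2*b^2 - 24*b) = b^2 + 2*b - 24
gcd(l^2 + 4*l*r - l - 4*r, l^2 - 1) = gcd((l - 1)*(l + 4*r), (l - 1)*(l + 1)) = l - 1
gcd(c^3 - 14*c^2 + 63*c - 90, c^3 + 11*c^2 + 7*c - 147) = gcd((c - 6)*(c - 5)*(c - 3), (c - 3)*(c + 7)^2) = c - 3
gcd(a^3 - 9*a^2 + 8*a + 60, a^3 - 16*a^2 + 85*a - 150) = a^2 - 11*a + 30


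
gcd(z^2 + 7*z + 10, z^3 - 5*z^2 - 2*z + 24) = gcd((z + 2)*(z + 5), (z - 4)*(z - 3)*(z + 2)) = z + 2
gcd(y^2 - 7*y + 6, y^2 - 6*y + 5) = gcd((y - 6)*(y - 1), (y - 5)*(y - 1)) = y - 1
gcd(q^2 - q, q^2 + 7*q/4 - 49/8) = 1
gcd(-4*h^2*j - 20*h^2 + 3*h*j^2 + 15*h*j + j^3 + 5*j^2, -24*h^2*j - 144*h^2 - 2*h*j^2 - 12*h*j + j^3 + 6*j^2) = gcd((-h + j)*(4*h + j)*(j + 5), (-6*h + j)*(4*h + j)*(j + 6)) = 4*h + j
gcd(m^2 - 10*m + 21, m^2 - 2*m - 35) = m - 7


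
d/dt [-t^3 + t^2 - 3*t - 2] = -3*t^2 + 2*t - 3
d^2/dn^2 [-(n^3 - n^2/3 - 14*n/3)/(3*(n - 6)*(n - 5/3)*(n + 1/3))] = 6*(-567*n^6 + 2943*n^5 - 7299*n^4 + 11889*n^3 - 11610*n^2 + 25020*n - 9080)/(729*n^9 - 16038*n^8 + 133893*n^7 - 518994*n^6 + 889839*n^5 - 388242*n^4 - 470897*n^3 + 225810*n^2 + 180900*n + 27000)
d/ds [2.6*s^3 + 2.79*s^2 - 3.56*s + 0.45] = 7.8*s^2 + 5.58*s - 3.56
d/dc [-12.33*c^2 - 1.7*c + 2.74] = -24.66*c - 1.7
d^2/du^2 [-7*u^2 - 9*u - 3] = -14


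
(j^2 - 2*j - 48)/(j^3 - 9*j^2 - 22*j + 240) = (j + 6)/(j^2 - j - 30)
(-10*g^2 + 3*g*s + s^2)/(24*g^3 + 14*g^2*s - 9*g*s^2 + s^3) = (-10*g^2 + 3*g*s + s^2)/(24*g^3 + 14*g^2*s - 9*g*s^2 + s^3)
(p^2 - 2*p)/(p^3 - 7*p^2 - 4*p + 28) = p/(p^2 - 5*p - 14)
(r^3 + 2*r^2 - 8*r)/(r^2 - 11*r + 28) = r*(r^2 + 2*r - 8)/(r^2 - 11*r + 28)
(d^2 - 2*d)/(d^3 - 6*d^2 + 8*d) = 1/(d - 4)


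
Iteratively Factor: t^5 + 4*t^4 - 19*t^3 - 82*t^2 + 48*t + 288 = (t + 3)*(t^4 + t^3 - 22*t^2 - 16*t + 96) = (t - 2)*(t + 3)*(t^3 + 3*t^2 - 16*t - 48) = (t - 2)*(t + 3)*(t + 4)*(t^2 - t - 12) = (t - 2)*(t + 3)^2*(t + 4)*(t - 4)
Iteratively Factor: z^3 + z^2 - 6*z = (z - 2)*(z^2 + 3*z) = z*(z - 2)*(z + 3)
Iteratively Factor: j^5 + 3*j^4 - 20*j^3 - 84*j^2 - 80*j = (j + 2)*(j^4 + j^3 - 22*j^2 - 40*j) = (j - 5)*(j + 2)*(j^3 + 6*j^2 + 8*j) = (j - 5)*(j + 2)*(j + 4)*(j^2 + 2*j) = j*(j - 5)*(j + 2)*(j + 4)*(j + 2)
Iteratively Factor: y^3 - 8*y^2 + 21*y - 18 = (y - 2)*(y^2 - 6*y + 9) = (y - 3)*(y - 2)*(y - 3)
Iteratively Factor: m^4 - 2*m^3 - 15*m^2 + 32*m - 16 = (m - 1)*(m^3 - m^2 - 16*m + 16) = (m - 1)*(m + 4)*(m^2 - 5*m + 4) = (m - 1)^2*(m + 4)*(m - 4)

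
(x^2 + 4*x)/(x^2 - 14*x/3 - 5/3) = 3*x*(x + 4)/(3*x^2 - 14*x - 5)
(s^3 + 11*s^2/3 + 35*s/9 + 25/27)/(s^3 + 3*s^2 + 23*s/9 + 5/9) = (s + 5/3)/(s + 1)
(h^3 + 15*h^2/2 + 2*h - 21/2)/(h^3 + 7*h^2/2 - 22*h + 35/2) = (2*h + 3)/(2*h - 5)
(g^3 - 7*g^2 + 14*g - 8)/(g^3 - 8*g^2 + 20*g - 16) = (g - 1)/(g - 2)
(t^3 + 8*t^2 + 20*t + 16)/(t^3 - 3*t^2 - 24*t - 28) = (t + 4)/(t - 7)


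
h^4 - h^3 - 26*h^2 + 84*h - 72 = (h - 3)*(h - 2)^2*(h + 6)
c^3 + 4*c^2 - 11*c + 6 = (c - 1)^2*(c + 6)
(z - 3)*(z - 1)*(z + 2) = z^3 - 2*z^2 - 5*z + 6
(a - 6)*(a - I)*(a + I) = a^3 - 6*a^2 + a - 6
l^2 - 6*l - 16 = (l - 8)*(l + 2)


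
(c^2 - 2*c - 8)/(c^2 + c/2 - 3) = 2*(c - 4)/(2*c - 3)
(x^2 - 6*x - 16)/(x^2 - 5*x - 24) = (x + 2)/(x + 3)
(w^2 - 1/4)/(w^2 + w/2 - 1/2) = (w + 1/2)/(w + 1)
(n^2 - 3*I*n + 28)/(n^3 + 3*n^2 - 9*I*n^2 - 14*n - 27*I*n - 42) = (n + 4*I)/(n^2 + n*(3 - 2*I) - 6*I)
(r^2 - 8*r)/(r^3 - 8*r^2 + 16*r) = (r - 8)/(r^2 - 8*r + 16)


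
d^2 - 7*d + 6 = (d - 6)*(d - 1)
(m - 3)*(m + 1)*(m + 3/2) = m^3 - m^2/2 - 6*m - 9/2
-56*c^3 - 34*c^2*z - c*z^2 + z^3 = (-7*c + z)*(2*c + z)*(4*c + z)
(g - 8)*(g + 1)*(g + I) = g^3 - 7*g^2 + I*g^2 - 8*g - 7*I*g - 8*I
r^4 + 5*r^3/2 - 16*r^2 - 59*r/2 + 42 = (r - 7/2)*(r - 1)*(r + 3)*(r + 4)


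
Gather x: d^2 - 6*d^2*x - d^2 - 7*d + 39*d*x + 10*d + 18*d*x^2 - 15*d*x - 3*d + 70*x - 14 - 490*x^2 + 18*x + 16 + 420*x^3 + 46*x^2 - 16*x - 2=420*x^3 + x^2*(18*d - 444) + x*(-6*d^2 + 24*d + 72)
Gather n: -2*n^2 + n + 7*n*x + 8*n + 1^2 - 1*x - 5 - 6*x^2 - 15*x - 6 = -2*n^2 + n*(7*x + 9) - 6*x^2 - 16*x - 10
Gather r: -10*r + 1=1 - 10*r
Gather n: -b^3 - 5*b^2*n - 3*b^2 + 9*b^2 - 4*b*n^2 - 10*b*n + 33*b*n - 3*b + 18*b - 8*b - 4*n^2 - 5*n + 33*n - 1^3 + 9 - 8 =-b^3 + 6*b^2 + 7*b + n^2*(-4*b - 4) + n*(-5*b^2 + 23*b + 28)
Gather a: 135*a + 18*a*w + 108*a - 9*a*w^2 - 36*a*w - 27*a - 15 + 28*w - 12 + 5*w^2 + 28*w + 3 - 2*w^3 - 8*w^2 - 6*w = a*(-9*w^2 - 18*w + 216) - 2*w^3 - 3*w^2 + 50*w - 24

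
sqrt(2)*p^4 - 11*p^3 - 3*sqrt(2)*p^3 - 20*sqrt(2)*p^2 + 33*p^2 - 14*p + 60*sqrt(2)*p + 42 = (p - 3)*(p - 7*sqrt(2))*(p + sqrt(2))*(sqrt(2)*p + 1)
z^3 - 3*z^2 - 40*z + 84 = (z - 7)*(z - 2)*(z + 6)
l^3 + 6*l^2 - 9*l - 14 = (l - 2)*(l + 1)*(l + 7)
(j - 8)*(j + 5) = j^2 - 3*j - 40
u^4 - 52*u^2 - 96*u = u*(u - 8)*(u + 2)*(u + 6)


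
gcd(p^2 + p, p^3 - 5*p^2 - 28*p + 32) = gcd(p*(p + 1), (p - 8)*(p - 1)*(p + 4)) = 1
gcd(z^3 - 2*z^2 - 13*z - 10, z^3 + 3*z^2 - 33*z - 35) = z^2 - 4*z - 5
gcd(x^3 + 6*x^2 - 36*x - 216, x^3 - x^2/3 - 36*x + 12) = x^2 - 36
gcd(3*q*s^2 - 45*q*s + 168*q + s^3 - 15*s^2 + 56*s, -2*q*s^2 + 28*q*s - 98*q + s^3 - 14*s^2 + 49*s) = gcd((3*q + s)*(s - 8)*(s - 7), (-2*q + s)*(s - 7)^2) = s - 7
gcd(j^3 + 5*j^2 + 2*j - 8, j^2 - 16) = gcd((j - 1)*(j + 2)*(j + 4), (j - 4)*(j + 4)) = j + 4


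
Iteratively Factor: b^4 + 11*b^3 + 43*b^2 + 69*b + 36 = (b + 1)*(b^3 + 10*b^2 + 33*b + 36) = (b + 1)*(b + 3)*(b^2 + 7*b + 12) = (b + 1)*(b + 3)*(b + 4)*(b + 3)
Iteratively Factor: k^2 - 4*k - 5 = (k - 5)*(k + 1)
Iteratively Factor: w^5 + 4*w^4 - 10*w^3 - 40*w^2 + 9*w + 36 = (w + 1)*(w^4 + 3*w^3 - 13*w^2 - 27*w + 36) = (w - 1)*(w + 1)*(w^3 + 4*w^2 - 9*w - 36) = (w - 1)*(w + 1)*(w + 3)*(w^2 + w - 12) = (w - 1)*(w + 1)*(w + 3)*(w + 4)*(w - 3)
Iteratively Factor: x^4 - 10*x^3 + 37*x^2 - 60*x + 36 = (x - 2)*(x^3 - 8*x^2 + 21*x - 18) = (x - 3)*(x - 2)*(x^2 - 5*x + 6) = (x - 3)^2*(x - 2)*(x - 2)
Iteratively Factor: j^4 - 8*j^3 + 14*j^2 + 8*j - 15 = (j - 1)*(j^3 - 7*j^2 + 7*j + 15) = (j - 3)*(j - 1)*(j^2 - 4*j - 5) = (j - 5)*(j - 3)*(j - 1)*(j + 1)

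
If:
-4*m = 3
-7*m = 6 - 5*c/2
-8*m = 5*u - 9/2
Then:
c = 3/10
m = -3/4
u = 21/10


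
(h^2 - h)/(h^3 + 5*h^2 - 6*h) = 1/(h + 6)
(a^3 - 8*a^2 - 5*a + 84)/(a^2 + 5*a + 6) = (a^2 - 11*a + 28)/(a + 2)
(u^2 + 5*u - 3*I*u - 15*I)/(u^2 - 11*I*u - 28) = (u^2 + u*(5 - 3*I) - 15*I)/(u^2 - 11*I*u - 28)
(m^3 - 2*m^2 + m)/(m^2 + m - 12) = m*(m^2 - 2*m + 1)/(m^2 + m - 12)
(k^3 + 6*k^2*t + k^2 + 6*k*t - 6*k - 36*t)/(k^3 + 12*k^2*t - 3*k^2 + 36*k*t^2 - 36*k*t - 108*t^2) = (k^2 + k - 6)/(k^2 + 6*k*t - 3*k - 18*t)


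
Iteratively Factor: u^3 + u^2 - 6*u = (u - 2)*(u^2 + 3*u) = u*(u - 2)*(u + 3)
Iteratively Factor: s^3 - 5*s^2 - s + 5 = (s + 1)*(s^2 - 6*s + 5) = (s - 1)*(s + 1)*(s - 5)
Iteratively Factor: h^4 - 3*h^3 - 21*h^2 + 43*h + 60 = (h - 3)*(h^3 - 21*h - 20) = (h - 5)*(h - 3)*(h^2 + 5*h + 4) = (h - 5)*(h - 3)*(h + 1)*(h + 4)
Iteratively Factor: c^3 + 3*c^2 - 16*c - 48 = (c + 3)*(c^2 - 16) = (c - 4)*(c + 3)*(c + 4)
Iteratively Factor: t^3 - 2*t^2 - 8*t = (t)*(t^2 - 2*t - 8) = t*(t - 4)*(t + 2)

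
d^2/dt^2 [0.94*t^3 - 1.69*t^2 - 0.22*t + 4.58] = 5.64*t - 3.38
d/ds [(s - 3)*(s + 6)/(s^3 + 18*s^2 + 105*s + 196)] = (-s^3 + s^2 + 98*s + 354)/(s^5 + 29*s^4 + 331*s^3 + 1855*s^2 + 5096*s + 5488)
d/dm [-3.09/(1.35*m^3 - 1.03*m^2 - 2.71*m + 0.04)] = (12.5145*m^2 - 6.3654*m - 8.3739)/(1.35*m^3 - 1.03*m^2 - 2.71*m + 0.04)^2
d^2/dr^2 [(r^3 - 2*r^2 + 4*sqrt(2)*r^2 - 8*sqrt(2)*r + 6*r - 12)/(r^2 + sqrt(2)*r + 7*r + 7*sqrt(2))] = 18*(-3*sqrt(2)*r^3 + 7*r^3 - 18*r^2 + 21*sqrt(2)*r^2 - 18*sqrt(2)*r + 42*r - 12 + 14*sqrt(2))/(r^6 + 3*sqrt(2)*r^5 + 21*r^5 + 63*sqrt(2)*r^4 + 153*r^4 + 469*r^3 + 443*sqrt(2)*r^3 + 882*r^2 + 1071*sqrt(2)*r^2 + 294*sqrt(2)*r + 2058*r + 686*sqrt(2))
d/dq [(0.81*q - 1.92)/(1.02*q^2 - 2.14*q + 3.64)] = (-0.8262*q^2 + 3.9168*q - 1.1604)/(1.0404*q^4 - 4.3656*q^3 + 12.0052*q^2 - 15.5792*q + 13.2496)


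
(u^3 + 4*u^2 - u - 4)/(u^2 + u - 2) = (u^2 + 5*u + 4)/(u + 2)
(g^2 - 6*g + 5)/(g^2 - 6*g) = (g^2 - 6*g + 5)/(g*(g - 6))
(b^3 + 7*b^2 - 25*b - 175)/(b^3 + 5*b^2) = 1 + 2/b - 35/b^2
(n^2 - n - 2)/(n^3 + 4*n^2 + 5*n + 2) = (n - 2)/(n^2 + 3*n + 2)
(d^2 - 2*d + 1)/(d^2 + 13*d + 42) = (d^2 - 2*d + 1)/(d^2 + 13*d + 42)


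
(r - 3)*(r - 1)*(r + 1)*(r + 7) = r^4 + 4*r^3 - 22*r^2 - 4*r + 21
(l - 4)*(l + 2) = l^2 - 2*l - 8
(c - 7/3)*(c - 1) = c^2 - 10*c/3 + 7/3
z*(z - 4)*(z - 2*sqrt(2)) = z^3 - 4*z^2 - 2*sqrt(2)*z^2 + 8*sqrt(2)*z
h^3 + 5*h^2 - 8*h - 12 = (h - 2)*(h + 1)*(h + 6)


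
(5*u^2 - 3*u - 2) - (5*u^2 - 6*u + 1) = 3*u - 3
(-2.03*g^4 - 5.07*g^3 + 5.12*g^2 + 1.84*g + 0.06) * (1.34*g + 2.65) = -2.7202*g^5 - 12.1733*g^4 - 6.5747*g^3 + 16.0336*g^2 + 4.9564*g + 0.159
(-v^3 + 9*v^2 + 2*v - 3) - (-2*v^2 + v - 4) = -v^3 + 11*v^2 + v + 1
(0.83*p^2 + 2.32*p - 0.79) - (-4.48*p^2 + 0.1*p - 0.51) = 5.31*p^2 + 2.22*p - 0.28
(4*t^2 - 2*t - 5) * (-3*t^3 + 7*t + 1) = -12*t^5 + 6*t^4 + 43*t^3 - 10*t^2 - 37*t - 5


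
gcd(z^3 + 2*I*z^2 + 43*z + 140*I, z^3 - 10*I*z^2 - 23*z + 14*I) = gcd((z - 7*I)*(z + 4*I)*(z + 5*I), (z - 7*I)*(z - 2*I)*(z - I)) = z - 7*I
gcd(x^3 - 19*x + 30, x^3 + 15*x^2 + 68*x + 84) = 1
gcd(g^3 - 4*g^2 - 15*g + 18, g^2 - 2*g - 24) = g - 6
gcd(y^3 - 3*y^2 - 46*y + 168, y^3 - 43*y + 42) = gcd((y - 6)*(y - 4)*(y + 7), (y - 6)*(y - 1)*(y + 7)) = y^2 + y - 42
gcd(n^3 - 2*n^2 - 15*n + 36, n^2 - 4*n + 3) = n - 3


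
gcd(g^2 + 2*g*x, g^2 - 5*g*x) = g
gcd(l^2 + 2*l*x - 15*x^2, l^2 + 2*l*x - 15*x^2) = -l^2 - 2*l*x + 15*x^2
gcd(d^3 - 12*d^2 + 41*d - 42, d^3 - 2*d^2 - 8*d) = 1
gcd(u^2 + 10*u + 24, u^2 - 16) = u + 4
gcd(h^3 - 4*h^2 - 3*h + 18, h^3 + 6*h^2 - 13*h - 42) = h^2 - h - 6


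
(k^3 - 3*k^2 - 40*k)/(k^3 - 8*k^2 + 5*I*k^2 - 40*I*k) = (k + 5)/(k + 5*I)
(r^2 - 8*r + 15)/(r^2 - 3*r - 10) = (r - 3)/(r + 2)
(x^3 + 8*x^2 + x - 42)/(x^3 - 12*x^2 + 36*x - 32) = (x^2 + 10*x + 21)/(x^2 - 10*x + 16)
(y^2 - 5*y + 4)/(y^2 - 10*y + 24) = (y - 1)/(y - 6)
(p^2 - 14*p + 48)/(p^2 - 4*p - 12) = (p - 8)/(p + 2)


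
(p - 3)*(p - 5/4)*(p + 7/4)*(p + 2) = p^4 - p^3/2 - 139*p^2/16 - 13*p/16 + 105/8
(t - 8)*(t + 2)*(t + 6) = t^3 - 52*t - 96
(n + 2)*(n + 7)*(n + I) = n^3 + 9*n^2 + I*n^2 + 14*n + 9*I*n + 14*I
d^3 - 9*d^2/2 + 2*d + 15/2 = (d - 3)*(d - 5/2)*(d + 1)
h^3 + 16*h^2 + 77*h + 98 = (h + 2)*(h + 7)^2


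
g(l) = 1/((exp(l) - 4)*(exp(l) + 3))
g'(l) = -exp(l)/((exp(l) - 4)*(exp(l) + 3)^2) - exp(l)/((exp(l) - 4)^2*(exp(l) + 3)) = (1 - 2*exp(l))*exp(l)/(exp(4*l) - 2*exp(3*l) - 23*exp(2*l) + 24*exp(l) + 144)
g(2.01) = 0.03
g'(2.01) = -0.08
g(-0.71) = -0.08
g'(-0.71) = 0.00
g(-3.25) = -0.08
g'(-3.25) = 0.00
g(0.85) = -0.11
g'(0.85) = -0.11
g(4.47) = 0.00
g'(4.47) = -0.00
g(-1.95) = -0.08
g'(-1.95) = 0.00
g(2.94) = 0.00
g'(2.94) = -0.01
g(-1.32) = -0.08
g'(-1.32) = 0.00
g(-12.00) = -0.08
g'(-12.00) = 0.00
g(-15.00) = -0.08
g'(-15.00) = 0.00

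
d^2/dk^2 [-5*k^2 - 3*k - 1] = -10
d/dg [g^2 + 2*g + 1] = 2*g + 2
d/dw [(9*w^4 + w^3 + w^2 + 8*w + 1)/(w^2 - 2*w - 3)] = (18*w^5 - 53*w^4 - 112*w^3 - 19*w^2 - 8*w - 22)/(w^4 - 4*w^3 - 2*w^2 + 12*w + 9)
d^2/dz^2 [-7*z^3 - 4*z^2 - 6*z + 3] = -42*z - 8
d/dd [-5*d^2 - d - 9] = -10*d - 1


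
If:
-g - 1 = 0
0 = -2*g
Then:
No Solution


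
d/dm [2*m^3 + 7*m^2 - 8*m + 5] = 6*m^2 + 14*m - 8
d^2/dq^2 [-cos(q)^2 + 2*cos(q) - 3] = -2*cos(q) + 2*cos(2*q)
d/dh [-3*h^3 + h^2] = h*(2 - 9*h)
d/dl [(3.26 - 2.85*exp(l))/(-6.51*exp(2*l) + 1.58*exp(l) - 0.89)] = (-18.5535*exp(2*l) + 42.4452*exp(l) - 2.6143)*exp(l)/(42.3801*exp(4*l) - 20.5716*exp(3*l) + 14.0842*exp(2*l) - 2.8124*exp(l) + 0.7921)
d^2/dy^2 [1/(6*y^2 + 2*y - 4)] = (-9*y^2 - 3*y + (6*y + 1)^2 + 6)/(3*y^2 + y - 2)^3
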